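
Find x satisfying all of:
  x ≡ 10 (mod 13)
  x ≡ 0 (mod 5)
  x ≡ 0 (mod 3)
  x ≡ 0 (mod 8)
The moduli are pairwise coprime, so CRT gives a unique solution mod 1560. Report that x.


Product of moduli M = 13 · 5 · 3 · 8 = 1560.
Merge one congruence at a time:
  Start: x ≡ 10 (mod 13).
  Combine with x ≡ 0 (mod 5); new modulus lcm = 65.
    Write x = 10 + 13·t and substitute into x ≡ 0 (mod 5): 13·t ≡ 0 − 10 = -10 (mod 5).
    Reduce coefficients mod 5: 3·t ≡ 0 (mod 5).
    The inverse of 3 mod 5 is 2 (since 3·2 = 6 = 1·5 + 1), so t ≡ 2·0 = 0 ≡ 0 (mod 5).
    Then x = 10 + 13·0 = 10, valid modulo lcm(13, 5) = 65: x ≡ 10 (mod 65).
  Combine with x ≡ 0 (mod 3); new modulus lcm = 195.
    Write x = 10 + 65·t and substitute into x ≡ 0 (mod 3): 65·t ≡ 0 − 10 = -10 (mod 3).
    Reduce coefficients mod 3: 2·t ≡ 2 (mod 3).
    The inverse of 2 mod 3 is 2 (since 2·2 = 4 = 1·3 + 1), so t ≡ 2·2 = 4 ≡ 1 (mod 3).
    Then x = 10 + 65·1 = 75, valid modulo lcm(65, 3) = 195: x ≡ 75 (mod 195).
  Combine with x ≡ 0 (mod 8); new modulus lcm = 1560.
    Write x = 75 + 195·t and substitute into x ≡ 0 (mod 8): 195·t ≡ 0 − 75 = -75 (mod 8).
    Reduce coefficients mod 8: 3·t ≡ 5 (mod 8).
    The inverse of 3 mod 8 is 3 (since 3·3 = 9 = 1·8 + 1), so t ≡ 3·5 = 15 ≡ 7 (mod 8).
    Then x = 75 + 195·7 = 1440, valid modulo lcm(195, 8) = 1560: x ≡ 1440 (mod 1560).
Verify against each original: 1440 mod 13 = 10, 1440 mod 5 = 0, 1440 mod 3 = 0, 1440 mod 8 = 0.

x ≡ 1440 (mod 1560).


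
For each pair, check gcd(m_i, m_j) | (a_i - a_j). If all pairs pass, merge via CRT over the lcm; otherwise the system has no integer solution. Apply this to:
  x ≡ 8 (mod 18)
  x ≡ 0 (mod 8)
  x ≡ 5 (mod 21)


Moduli 18, 8, 21 are not pairwise coprime, so CRT works modulo lcm(m_i) when all pairwise compatibility conditions hold.
Pairwise compatibility: gcd(m_i, m_j) must divide a_i - a_j for every pair.
Merge one congruence at a time:
  Start: x ≡ 8 (mod 18).
  Combine with x ≡ 0 (mod 8): gcd(18, 8) = 2; 0 - 8 = -8, which IS divisible by 2, so compatible.
    Write x = 8 + 18·t and substitute into x ≡ 0 (mod 8): 18·t ≡ 0 − 8 = -8 (mod 8).
    Divide the congruence (and modulus) by g = 2: 9·t ≡ -4 (mod 4).
    Reduce coefficients mod 4: 1·t ≡ 0 (mod 4).
    So t ≡ 0 (mod 4).
    Then x = 8 + 18·0 = 8, valid modulo lcm(18, 8) = 72: x ≡ 8 (mod 72).
  Combine with x ≡ 5 (mod 21): gcd(72, 21) = 3; 5 - 8 = -3, which IS divisible by 3, so compatible.
    Write x = 8 + 72·t and substitute into x ≡ 5 (mod 21): 72·t ≡ 5 − 8 = -3 (mod 21).
    Divide the congruence (and modulus) by g = 3: 24·t ≡ -1 (mod 7).
    Reduce coefficients mod 7: 3·t ≡ 6 (mod 7).
    The inverse of 3 mod 7 is 5 (since 3·5 = 15 = 2·7 + 1), so t ≡ 5·6 = 30 ≡ 2 (mod 7).
    Then x = 8 + 72·2 = 152, valid modulo lcm(72, 21) = 504: x ≡ 152 (mod 504).
Verify: 152 mod 18 = 8, 152 mod 8 = 0, 152 mod 21 = 5.

x ≡ 152 (mod 504).


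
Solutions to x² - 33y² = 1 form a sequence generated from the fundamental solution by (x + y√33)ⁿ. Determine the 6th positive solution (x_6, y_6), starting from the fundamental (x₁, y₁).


Step 1: Find the fundamental solution (x₁, y₁) of x² - 33y² = 1.
  Expand √33 as a continued fraction. a₀ = ⌊√33⌋ = 5; iterate m_{k+1} = d_k·a_k − m_k, d_{k+1} = (33 − m_{k+1}²)/d_k, a_{k+1} = ⌊(a₀ + m_{k+1})/d_{k+1}⌋ (starting m₀ = 0, d₀ = 1), with convergents p_k = a_k·p_{k-1} + p_{k-2}, q_k = a_k·q_{k-1} + q_{k-2} (p₋₁ = 1, q₋₁ = 0):
  k = 0: a₀ = 5; p₀/q₀ = 5/1; p₀² − 33·q₀² = 25 − 33 = -8.
  k = 1: m = 5, d = 8, a = ⌊(5 + 5)/8⌋ = 1; p/q = (1·5 + 1)/(1·1 + 0) = 6/1; p² − 33·q² = 36 − 33 = 3.
  k = 2: m = 3, d = 3, a = ⌊(5 + 3)/3⌋ = 2; p/q = (2·6 + 5)/(2·1 + 1) = 17/3; p² − 33·q² = 289 − 297 = -8.
  k = 3: m = 3, d = 8, a = ⌊(5 + 3)/8⌋ = 1; p/q = (1·17 + 6)/(1·3 + 1) = 23/4; p² − 33·q² = 529 − 528 = 1.
  The first convergent with p² − 33·q² = 1 gives the fundamental solution (x₁, y₁) = (23, 4).
Step 2: Apply the recurrence (x_{n+1}, y_{n+1}) = (x₁x_n + 33y₁y_n, x₁y_n + y₁x_n) repeatedly.
  From (x_1, y_1) = (23, 4): x_2 = 23·23 + 33·4·4 = 1057; y_2 = 23·4 + 4·23 = 184.
  From (x_2, y_2) = (1057, 184): x_3 = 23·1057 + 33·4·184 = 48599; y_3 = 23·184 + 4·1057 = 8460.
  From (x_3, y_3) = (48599, 8460): x_4 = 23·48599 + 33·4·8460 = 2234497; y_4 = 23·8460 + 4·48599 = 388976.
  From (x_4, y_4) = (2234497, 388976): x_5 = 23·2234497 + 33·4·388976 = 102738263; y_5 = 23·388976 + 4·2234497 = 17884436.
  From (x_5, y_5) = (102738263, 17884436): x_6 = 23·102738263 + 33·4·17884436 = 4723725601; y_6 = 23·17884436 + 4·102738263 = 822295080.
Step 3: Verify x_6² - 33·y_6² = 22313583553542811201 - 22313583553542811200 = 1 (should be 1). ✓

(x_1, y_1) = (23, 4); (x_6, y_6) = (4723725601, 822295080).


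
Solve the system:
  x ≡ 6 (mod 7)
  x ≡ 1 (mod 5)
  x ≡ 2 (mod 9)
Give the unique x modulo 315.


Moduli 7, 5, 9 are pairwise coprime; by CRT there is a unique solution modulo M = 7 · 5 · 9 = 315.
Solve pairwise, accumulating the modulus:
  Start with x ≡ 6 (mod 7).
  Combine with x ≡ 1 (mod 5): since gcd(7, 5) = 1, we get a unique residue mod 35.
    Write x = 6 + 7·t and substitute into x ≡ 1 (mod 5): 7·t ≡ 1 − 6 = -5 (mod 5).
    Reduce coefficients mod 5: 2·t ≡ 0 (mod 5).
    The inverse of 2 mod 5 is 3 (since 2·3 = 6 = 1·5 + 1), so t ≡ 3·0 = 0 ≡ 0 (mod 5).
    Then x = 6 + 7·0 = 6, valid modulo lcm(7, 5) = 35: x ≡ 6 (mod 35).
  Combine with x ≡ 2 (mod 9): since gcd(35, 9) = 1, we get a unique residue mod 315.
    Write x = 6 + 35·t and substitute into x ≡ 2 (mod 9): 35·t ≡ 2 − 6 = -4 (mod 9).
    Reduce coefficients mod 9: 8·t ≡ 5 (mod 9).
    The inverse of 8 mod 9 is 8 (since 8·8 = 64 = 7·9 + 1), so t ≡ 8·5 = 40 ≡ 4 (mod 9).
    Then x = 6 + 35·4 = 146, valid modulo lcm(35, 9) = 315: x ≡ 146 (mod 315).
Verify: 146 mod 7 = 6 ✓, 146 mod 5 = 1 ✓, 146 mod 9 = 2 ✓.

x ≡ 146 (mod 315).


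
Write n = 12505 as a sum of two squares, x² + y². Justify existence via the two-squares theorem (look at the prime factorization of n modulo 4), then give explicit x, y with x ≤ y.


Step 1: Factor n = 12505 = 5 · 41 · 61.
Step 2: Check the mod-4 condition on each prime factor: 5 ≡ 1 (mod 4), exponent 1; 41 ≡ 1 (mod 4), exponent 1; 61 ≡ 1 (mod 4), exponent 1.
All primes ≡ 3 (mod 4) appear to even exponent (or don't appear), so by the two-squares theorem n IS expressible as a sum of two squares.
Step 3: Build a representation. Here n = 5 · 41 · 61 is a product of primes ≡ 1 (mod 4). Each prime p ≡ 1 (mod 4) is itself a sum of two squares; find a² by testing p − a² for a perfect square:
  5: 5 − 1² = 4 = 2² ⇒ 5 = 1² + 2².
  41: 41 − 1² = 40, 41 − 2² = 37, 41 − 3² = 32, 41 − 4² = 25 = 5² ⇒ 41 = 4² + 5².
  61: 61 − 1² = 60, 61 − 2² = 57, 61 − 3² = 52, 61 − 4² = 45, 61 − 5² = 36 = 6² ⇒ 61 = 5² + 6².
  Combine using the Brahmagupta–Fibonacci identity (a² + b²)(c² + d²) = (ac − bd)² + (ad + bc)² = (ac + bd)² + (ad − bc)²:
  5 · 41 = 205: from (1² + 2²)(4² + 5²), take (1·4 − 2·5, 1·5 + 2·4) = (4 − 10, 5 + 8) = (-6, 13); dropping signs (only squares matter) gives (6, 13); check 6² + 13² = 36 + 169 = 205 ✓.
  205 · 61 = 12505: from (6² + 13²)(5² + 6²), take (6·5 − 13·6, 6·6 + 13·5) = (30 − 78, 36 + 65) = (-48, 101); dropping signs (only squares matter) gives (48, 101); check 48² + 101² = 2304 + 10201 = 12505 ✓.
Step 4: Order so x ≤ y and verify: 48² + 101² = 2304 + 10201 = 12505 = n. ✓

n = 12505 = 48² + 101² (one valid representation with x ≤ y).


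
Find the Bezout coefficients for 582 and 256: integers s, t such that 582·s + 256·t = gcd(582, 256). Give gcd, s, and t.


Euclidean algorithm on (582, 256) — divide until remainder is 0:
  582 = 2 · 256 + 70
  256 = 3 · 70 + 46
  70 = 1 · 46 + 24
  46 = 1 · 24 + 22
  24 = 1 · 22 + 2
  22 = 11 · 2 + 0
gcd(582, 256) = 2.
Track Bezout coefficients alongside the remainders: start with r₀ = 582 = a·1 + b·0 (s = 1, t = 0) and r₁ = 256 = a·0 + b·1 (s = 0, t = 1); each new remainder r_{k+1} = r_{k-1} − q_k·r_k inherits s_{k+1} = s_{k-1} − q_k·s_k, t_{k+1} = t_{k-1} − q_k·t_k, so r_k = a·s_k + b·t_k at every step:
  q = 2: r = 70, s = 1 − 2·0 = 1, t = 0 − 2·1 = -2  (check: 582·1 + 256·(-2) = 70)
  q = 3: r = 46, s = 0 − 3·1 = -3, t = 1 − 3·(-2) = 7  (check: 582·(-3) + 256·7 = 46)
  q = 1: r = 24, s = 1 − 1·(-3) = 4, t = -2 − 1·7 = -9  (check: 582·4 + 256·(-9) = 24)
  q = 1: r = 22, s = -3 − 1·4 = -7, t = 7 − 1·(-9) = 16  (check: 582·(-7) + 256·16 = 22)
  q = 1: r = 2, s = 4 − 1·(-7) = 11, t = -9 − 1·16 = -25  (check: 582·11 + 256·(-25) = 2)
The row with r = 2 (the gcd) gives the Bezout coefficients s = 11, t = -25.
Result: 582 · (11) + 256 · (-25) = 2.

gcd(582, 256) = 2; s = 11, t = -25 (check: 582·11 + 256·(-25) = 2).


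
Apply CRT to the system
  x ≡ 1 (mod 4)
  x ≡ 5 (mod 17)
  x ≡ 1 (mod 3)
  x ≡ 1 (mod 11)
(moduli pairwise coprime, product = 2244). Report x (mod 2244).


Product of moduli M = 4 · 17 · 3 · 11 = 2244.
Merge one congruence at a time:
  Start: x ≡ 1 (mod 4).
  Combine with x ≡ 5 (mod 17); new modulus lcm = 68.
    Write x = 1 + 4·t and substitute into x ≡ 5 (mod 17): 4·t ≡ 5 − 1 = 4 (mod 17).
    The inverse of 4 mod 17 is 13 (since 4·13 = 52 = 3·17 + 1), so t ≡ 13·4 = 52 ≡ 1 (mod 17).
    Then x = 1 + 4·1 = 5, valid modulo lcm(4, 17) = 68: x ≡ 5 (mod 68).
  Combine with x ≡ 1 (mod 3); new modulus lcm = 204.
    Write x = 5 + 68·t and substitute into x ≡ 1 (mod 3): 68·t ≡ 1 − 5 = -4 (mod 3).
    Reduce coefficients mod 3: 2·t ≡ 2 (mod 3).
    The inverse of 2 mod 3 is 2 (since 2·2 = 4 = 1·3 + 1), so t ≡ 2·2 = 4 ≡ 1 (mod 3).
    Then x = 5 + 68·1 = 73, valid modulo lcm(68, 3) = 204: x ≡ 73 (mod 204).
  Combine with x ≡ 1 (mod 11); new modulus lcm = 2244.
    Write x = 73 + 204·t and substitute into x ≡ 1 (mod 11): 204·t ≡ 1 − 73 = -72 (mod 11).
    Reduce coefficients mod 11: 6·t ≡ 5 (mod 11).
    The inverse of 6 mod 11 is 2 (since 6·2 = 12 = 1·11 + 1), so t ≡ 2·5 = 10 ≡ 10 (mod 11).
    Then x = 73 + 204·10 = 2113, valid modulo lcm(204, 11) = 2244: x ≡ 2113 (mod 2244).
Verify against each original: 2113 mod 4 = 1, 2113 mod 17 = 5, 2113 mod 3 = 1, 2113 mod 11 = 1.

x ≡ 2113 (mod 2244).


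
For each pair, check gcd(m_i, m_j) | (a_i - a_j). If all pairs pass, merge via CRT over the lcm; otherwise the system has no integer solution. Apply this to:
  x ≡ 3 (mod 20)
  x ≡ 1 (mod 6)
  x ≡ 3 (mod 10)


Moduli 20, 6, 10 are not pairwise coprime, so CRT works modulo lcm(m_i) when all pairwise compatibility conditions hold.
Pairwise compatibility: gcd(m_i, m_j) must divide a_i - a_j for every pair.
Merge one congruence at a time:
  Start: x ≡ 3 (mod 20).
  Combine with x ≡ 1 (mod 6): gcd(20, 6) = 2; 1 - 3 = -2, which IS divisible by 2, so compatible.
    Write x = 3 + 20·t and substitute into x ≡ 1 (mod 6): 20·t ≡ 1 − 3 = -2 (mod 6).
    Divide the congruence (and modulus) by g = 2: 10·t ≡ -1 (mod 3).
    Reduce coefficients mod 3: 1·t ≡ 2 (mod 3).
    So t ≡ 2 (mod 3).
    Then x = 3 + 20·2 = 43, valid modulo lcm(20, 6) = 60: x ≡ 43 (mod 60).
  Combine with x ≡ 3 (mod 10): gcd(60, 10) = 10; 3 - 43 = -40, which IS divisible by 10, so compatible.
    Write x = 43 + 60·t and substitute into x ≡ 3 (mod 10): 60·t ≡ 3 − 43 = -40 (mod 10).
    Divide the congruence (and modulus) by g = 10: 6·t ≡ -4 (mod 1).
    Modulo 1 every t works; take t = 0.
    Then x = 43 + 60·0 = 43, valid modulo lcm(60, 10) = 60: x ≡ 43 (mod 60).
Verify: 43 mod 20 = 3, 43 mod 6 = 1, 43 mod 10 = 3.

x ≡ 43 (mod 60).


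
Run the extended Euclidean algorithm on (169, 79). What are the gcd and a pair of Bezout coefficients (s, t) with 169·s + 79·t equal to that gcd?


Euclidean algorithm on (169, 79) — divide until remainder is 0:
  169 = 2 · 79 + 11
  79 = 7 · 11 + 2
  11 = 5 · 2 + 1
  2 = 2 · 1 + 0
gcd(169, 79) = 1.
Track Bezout coefficients alongside the remainders: start with r₀ = 169 = a·1 + b·0 (s = 1, t = 0) and r₁ = 79 = a·0 + b·1 (s = 0, t = 1); each new remainder r_{k+1} = r_{k-1} − q_k·r_k inherits s_{k+1} = s_{k-1} − q_k·s_k, t_{k+1} = t_{k-1} − q_k·t_k, so r_k = a·s_k + b·t_k at every step:
  q = 2: r = 11, s = 1 − 2·0 = 1, t = 0 − 2·1 = -2  (check: 169·1 + 79·(-2) = 11)
  q = 7: r = 2, s = 0 − 7·1 = -7, t = 1 − 7·(-2) = 15  (check: 169·(-7) + 79·15 = 2)
  q = 5: r = 1, s = 1 − 5·(-7) = 36, t = -2 − 5·15 = -77  (check: 169·36 + 79·(-77) = 1)
The row with r = 1 (the gcd) gives the Bezout coefficients s = 36, t = -77.
Result: 169 · (36) + 79 · (-77) = 1.

gcd(169, 79) = 1; s = 36, t = -77 (check: 169·36 + 79·(-77) = 1).


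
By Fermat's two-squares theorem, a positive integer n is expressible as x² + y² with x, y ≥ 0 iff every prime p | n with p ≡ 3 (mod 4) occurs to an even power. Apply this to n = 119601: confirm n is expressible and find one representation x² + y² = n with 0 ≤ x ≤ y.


Step 1: Factor n = 119601 = 3^2 · 97 · 137.
Step 2: Check the mod-4 condition on each prime factor: 3 ≡ 3 (mod 4), exponent 2 (must be even); 97 ≡ 1 (mod 4), exponent 1; 137 ≡ 1 (mod 4), exponent 1.
All primes ≡ 3 (mod 4) appear to even exponent (or don't appear), so by the two-squares theorem n IS expressible as a sum of two squares.
Step 3: Build a representation. Group n = k² · m with k = 3 and m = 97 · 137 = 13289 (a product of primes ≡ 1 (mod 4)); a representation of m scales to one of n via (k·x)² + (k·y)² = k²(x² + y²). Each prime p ≡ 1 (mod 4) is itself a sum of two squares; find a² by testing p − a² for a perfect square:
  97: 97 − 1² = 96, 97 − 2² = 93, 97 − 3² = 88, 97 − 4² = 81 = 9² ⇒ 97 = 4² + 9².
  137: 137 − 1² = 136, 137 − 2² = 133, 137 − 3² = 128, 137 − 4² = 121 = 11² ⇒ 137 = 4² + 11².
  Combine using the Brahmagupta–Fibonacci identity (a² + b²)(c² + d²) = (ac − bd)² + (ad + bc)² = (ac + bd)² + (ad − bc)²:
  97 · 137 = 13289: from (4² + 9²)(4² + 11²), take (4·4 − 9·11, 4·11 + 9·4) = (16 − 99, 44 + 36) = (-83, 80); dropping signs (only squares matter) gives (83, 80); check 83² + 80² = 6889 + 6400 = 13289 ✓.
  Scale by k = 3: (3·83, 3·80) = (249, 240).
Step 4: Order so x ≤ y and verify: 240² + 249² = 57600 + 62001 = 119601 = n. ✓

n = 119601 = 240² + 249² (one valid representation with x ≤ y).


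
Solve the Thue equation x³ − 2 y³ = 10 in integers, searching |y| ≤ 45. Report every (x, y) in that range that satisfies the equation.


The equation is x³ - 2y³ = 10. For fixed y, x³ = 2·y³ + 10, so a solution requires the RHS to be a perfect cube.
Strategy: iterate y from -45 to 45, compute RHS = 2·y³ + 10, and check whether it is a (positive or negative) perfect cube.
Check small values of y:
  y = 0: RHS = 10 is not a perfect cube.
  y = 1: RHS = 12 is not a perfect cube.
  y = -1: RHS = 8 = (2)³ ⇒ x = 2 works.
  y = 2: RHS = 26 is not a perfect cube.
  y = -2: RHS = -6 is not a perfect cube.
  y = 3: RHS = 64 = (4)³ ⇒ x = 4 works.
  y = -3: RHS = -44 is not a perfect cube.
Continuing the search up to |y| = 45 finds no further solutions beyond those listed.
Collected solutions: (2, -1), (4, 3).

Solutions (with |y| ≤ 45): (2, -1), (4, 3).


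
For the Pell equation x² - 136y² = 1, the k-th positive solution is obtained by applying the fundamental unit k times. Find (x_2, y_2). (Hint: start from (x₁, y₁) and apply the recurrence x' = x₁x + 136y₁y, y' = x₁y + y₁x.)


Step 1: Find the fundamental solution (x₁, y₁) of x² - 136y² = 1.
  Expand √136 as a continued fraction. a₀ = ⌊√136⌋ = 11; iterate m_{k+1} = d_k·a_k − m_k, d_{k+1} = (136 − m_{k+1}²)/d_k, a_{k+1} = ⌊(a₀ + m_{k+1})/d_{k+1}⌋ (starting m₀ = 0, d₀ = 1), with convergents p_k = a_k·p_{k-1} + p_{k-2}, q_k = a_k·q_{k-1} + q_{k-2} (p₋₁ = 1, q₋₁ = 0):
  k = 0: a₀ = 11; p₀/q₀ = 11/1; p₀² − 136·q₀² = 121 − 136 = -15.
  k = 1: m = 11, d = 15, a = ⌊(11 + 11)/15⌋ = 1; p/q = (1·11 + 1)/(1·1 + 0) = 12/1; p² − 136·q² = 144 − 136 = 8.
  k = 2: m = 4, d = 8, a = ⌊(11 + 4)/8⌋ = 1; p/q = (1·12 + 11)/(1·1 + 1) = 23/2; p² − 136·q² = 529 − 544 = -15.
  k = 3: m = 4, d = 15, a = ⌊(11 + 4)/15⌋ = 1; p/q = (1·23 + 12)/(1·2 + 1) = 35/3; p² − 136·q² = 1225 − 1224 = 1.
  The first convergent with p² − 136·q² = 1 gives the fundamental solution (x₁, y₁) = (35, 3).
Step 2: Apply the recurrence (x_{n+1}, y_{n+1}) = (x₁x_n + 136y₁y_n, x₁y_n + y₁x_n) repeatedly.
  From (x_1, y_1) = (35, 3): x_2 = 35·35 + 136·3·3 = 2449; y_2 = 35·3 + 3·35 = 210.
Step 3: Verify x_2² - 136·y_2² = 5997601 - 5997600 = 1 (should be 1). ✓

(x_1, y_1) = (35, 3); (x_2, y_2) = (2449, 210).


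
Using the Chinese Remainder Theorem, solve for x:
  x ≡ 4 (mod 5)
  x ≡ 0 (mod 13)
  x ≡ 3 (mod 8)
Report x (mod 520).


Moduli 5, 13, 8 are pairwise coprime; by CRT there is a unique solution modulo M = 5 · 13 · 8 = 520.
Solve pairwise, accumulating the modulus:
  Start with x ≡ 4 (mod 5).
  Combine with x ≡ 0 (mod 13): since gcd(5, 13) = 1, we get a unique residue mod 65.
    Write x = 4 + 5·t and substitute into x ≡ 0 (mod 13): 5·t ≡ 0 − 4 = -4 (mod 13).
    Reduce coefficients mod 13: 5·t ≡ 9 (mod 13).
    The inverse of 5 mod 13 is 8 (since 5·8 = 40 = 3·13 + 1), so t ≡ 8·9 = 72 ≡ 7 (mod 13).
    Then x = 4 + 5·7 = 39, valid modulo lcm(5, 13) = 65: x ≡ 39 (mod 65).
  Combine with x ≡ 3 (mod 8): since gcd(65, 8) = 1, we get a unique residue mod 520.
    Write x = 39 + 65·t and substitute into x ≡ 3 (mod 8): 65·t ≡ 3 − 39 = -36 (mod 8).
    Reduce coefficients mod 8: 1·t ≡ 4 (mod 8).
    So t ≡ 4 (mod 8).
    Then x = 39 + 65·4 = 299, valid modulo lcm(65, 8) = 520: x ≡ 299 (mod 520).
Verify: 299 mod 5 = 4 ✓, 299 mod 13 = 0 ✓, 299 mod 8 = 3 ✓.

x ≡ 299 (mod 520).


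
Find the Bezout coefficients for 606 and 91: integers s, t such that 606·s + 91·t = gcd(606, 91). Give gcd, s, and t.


Euclidean algorithm on (606, 91) — divide until remainder is 0:
  606 = 6 · 91 + 60
  91 = 1 · 60 + 31
  60 = 1 · 31 + 29
  31 = 1 · 29 + 2
  29 = 14 · 2 + 1
  2 = 2 · 1 + 0
gcd(606, 91) = 1.
Track Bezout coefficients alongside the remainders: start with r₀ = 606 = a·1 + b·0 (s = 1, t = 0) and r₁ = 91 = a·0 + b·1 (s = 0, t = 1); each new remainder r_{k+1} = r_{k-1} − q_k·r_k inherits s_{k+1} = s_{k-1} − q_k·s_k, t_{k+1} = t_{k-1} − q_k·t_k, so r_k = a·s_k + b·t_k at every step:
  q = 6: r = 60, s = 1 − 6·0 = 1, t = 0 − 6·1 = -6  (check: 606·1 + 91·(-6) = 60)
  q = 1: r = 31, s = 0 − 1·1 = -1, t = 1 − 1·(-6) = 7  (check: 606·(-1) + 91·7 = 31)
  q = 1: r = 29, s = 1 − 1·(-1) = 2, t = -6 − 1·7 = -13  (check: 606·2 + 91·(-13) = 29)
  q = 1: r = 2, s = -1 − 1·2 = -3, t = 7 − 1·(-13) = 20  (check: 606·(-3) + 91·20 = 2)
  q = 14: r = 1, s = 2 − 14·(-3) = 44, t = -13 − 14·20 = -293  (check: 606·44 + 91·(-293) = 1)
The row with r = 1 (the gcd) gives the Bezout coefficients s = 44, t = -293.
Result: 606 · (44) + 91 · (-293) = 1.

gcd(606, 91) = 1; s = 44, t = -293 (check: 606·44 + 91·(-293) = 1).


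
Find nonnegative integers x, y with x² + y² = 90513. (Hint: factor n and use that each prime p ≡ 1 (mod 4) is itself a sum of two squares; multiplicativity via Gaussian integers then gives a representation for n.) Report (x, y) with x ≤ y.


Step 1: Factor n = 90513 = 3^2 · 89 · 113.
Step 2: Check the mod-4 condition on each prime factor: 3 ≡ 3 (mod 4), exponent 2 (must be even); 89 ≡ 1 (mod 4), exponent 1; 113 ≡ 1 (mod 4), exponent 1.
All primes ≡ 3 (mod 4) appear to even exponent (or don't appear), so by the two-squares theorem n IS expressible as a sum of two squares.
Step 3: Build a representation. Group n = k² · m with k = 3 and m = 89 · 113 = 10057 (a product of primes ≡ 1 (mod 4)); a representation of m scales to one of n via (k·x)² + (k·y)² = k²(x² + y²). Each prime p ≡ 1 (mod 4) is itself a sum of two squares; find a² by testing p − a² for a perfect square:
  89: 89 − 1² = 88, 89 − 2² = 85, 89 − 3² = 80, 89 − 4² = 73, 89 − 5² = 64 = 8² ⇒ 89 = 5² + 8².
  113: 113 − 1² = 112, 113 − 2² = 109, 113 − 3² = 104, 113 − 4² = 97, 113 − 5² = 88, 113 − 6² = 77, 113 − 7² = 64 = 8² ⇒ 113 = 7² + 8².
  Combine using the Brahmagupta–Fibonacci identity (a² + b²)(c² + d²) = (ac − bd)² + (ad + bc)² = (ac + bd)² + (ad − bc)²:
  89 · 113 = 10057: from (5² + 8²)(7² + 8²), take (5·7 − 8·8, 5·8 + 8·7) = (35 − 64, 40 + 56) = (-29, 96); dropping signs (only squares matter) gives (29, 96); check 29² + 96² = 841 + 9216 = 10057 ✓.
  Scale by k = 3: (3·29, 3·96) = (87, 288).
Step 4: Order so x ≤ y and verify: 87² + 288² = 7569 + 82944 = 90513 = n. ✓

n = 90513 = 87² + 288² (one valid representation with x ≤ y).


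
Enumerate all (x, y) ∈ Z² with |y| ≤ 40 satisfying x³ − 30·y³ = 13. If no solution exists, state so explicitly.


The equation is x³ - 30y³ = 13. For fixed y, x³ = 30·y³ + 13, so a solution requires the RHS to be a perfect cube.
Strategy: iterate y from -40 to 40, compute RHS = 30·y³ + 13, and check whether it is a (positive or negative) perfect cube.
Check small values of y:
  y = 0: RHS = 13 is not a perfect cube.
  y = 1: RHS = 43 is not a perfect cube.
  y = -1: RHS = -17 is not a perfect cube.
  y = 2: RHS = 253 is not a perfect cube.
  y = -2: RHS = -227 is not a perfect cube.
  y = 3: RHS = 823 is not a perfect cube.
  y = -3: RHS = -797 is not a perfect cube.
Continuing the search up to |y| = 40 finds no solutions either.
No (x, y) in the scanned range satisfies the equation.

No integer solutions with |y| ≤ 40.


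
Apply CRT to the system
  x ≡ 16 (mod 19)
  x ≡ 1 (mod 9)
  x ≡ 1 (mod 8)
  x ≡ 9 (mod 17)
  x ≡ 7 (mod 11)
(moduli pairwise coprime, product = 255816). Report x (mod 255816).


Product of moduli M = 19 · 9 · 8 · 17 · 11 = 255816.
Merge one congruence at a time:
  Start: x ≡ 16 (mod 19).
  Combine with x ≡ 1 (mod 9); new modulus lcm = 171.
    Write x = 16 + 19·t and substitute into x ≡ 1 (mod 9): 19·t ≡ 1 − 16 = -15 (mod 9).
    Reduce coefficients mod 9: 1·t ≡ 3 (mod 9).
    So t ≡ 3 (mod 9).
    Then x = 16 + 19·3 = 73, valid modulo lcm(19, 9) = 171: x ≡ 73 (mod 171).
  Combine with x ≡ 1 (mod 8); new modulus lcm = 1368.
    Write x = 73 + 171·t and substitute into x ≡ 1 (mod 8): 171·t ≡ 1 − 73 = -72 (mod 8).
    Reduce coefficients mod 8: 3·t ≡ 0 (mod 8).
    The inverse of 3 mod 8 is 3 (since 3·3 = 9 = 1·8 + 1), so t ≡ 3·0 = 0 ≡ 0 (mod 8).
    Then x = 73 + 171·0 = 73, valid modulo lcm(171, 8) = 1368: x ≡ 73 (mod 1368).
  Combine with x ≡ 9 (mod 17); new modulus lcm = 23256.
    Write x = 73 + 1368·t and substitute into x ≡ 9 (mod 17): 1368·t ≡ 9 − 73 = -64 (mod 17).
    Reduce coefficients mod 17: 8·t ≡ 4 (mod 17).
    The inverse of 8 mod 17 is 15 (since 8·15 = 120 = 7·17 + 1), so t ≡ 15·4 = 60 ≡ 9 (mod 17).
    Then x = 73 + 1368·9 = 12385, valid modulo lcm(1368, 17) = 23256: x ≡ 12385 (mod 23256).
  Combine with x ≡ 7 (mod 11); new modulus lcm = 255816.
    Write x = 12385 + 23256·t and substitute into x ≡ 7 (mod 11): 23256·t ≡ 7 − 12385 = -12378 (mod 11).
    Reduce coefficients mod 11: 2·t ≡ 8 (mod 11).
    The inverse of 2 mod 11 is 6 (since 2·6 = 12 = 1·11 + 1), so t ≡ 6·8 = 48 ≡ 4 (mod 11).
    Then x = 12385 + 23256·4 = 105409, valid modulo lcm(23256, 11) = 255816: x ≡ 105409 (mod 255816).
Verify against each original: 105409 mod 19 = 16, 105409 mod 9 = 1, 105409 mod 8 = 1, 105409 mod 17 = 9, 105409 mod 11 = 7.

x ≡ 105409 (mod 255816).


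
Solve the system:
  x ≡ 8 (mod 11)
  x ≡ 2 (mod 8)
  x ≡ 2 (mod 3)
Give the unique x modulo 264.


Moduli 11, 8, 3 are pairwise coprime; by CRT there is a unique solution modulo M = 11 · 8 · 3 = 264.
Solve pairwise, accumulating the modulus:
  Start with x ≡ 8 (mod 11).
  Combine with x ≡ 2 (mod 8): since gcd(11, 8) = 1, we get a unique residue mod 88.
    Write x = 8 + 11·t and substitute into x ≡ 2 (mod 8): 11·t ≡ 2 − 8 = -6 (mod 8).
    Reduce coefficients mod 8: 3·t ≡ 2 (mod 8).
    The inverse of 3 mod 8 is 3 (since 3·3 = 9 = 1·8 + 1), so t ≡ 3·2 = 6 ≡ 6 (mod 8).
    Then x = 8 + 11·6 = 74, valid modulo lcm(11, 8) = 88: x ≡ 74 (mod 88).
  Combine with x ≡ 2 (mod 3): since gcd(88, 3) = 1, we get a unique residue mod 264.
    Write x = 74 + 88·t and substitute into x ≡ 2 (mod 3): 88·t ≡ 2 − 74 = -72 (mod 3).
    Reduce coefficients mod 3: 1·t ≡ 0 (mod 3).
    So t ≡ 0 (mod 3).
    Then x = 74 + 88·0 = 74, valid modulo lcm(88, 3) = 264: x ≡ 74 (mod 264).
Verify: 74 mod 11 = 8 ✓, 74 mod 8 = 2 ✓, 74 mod 3 = 2 ✓.

x ≡ 74 (mod 264).


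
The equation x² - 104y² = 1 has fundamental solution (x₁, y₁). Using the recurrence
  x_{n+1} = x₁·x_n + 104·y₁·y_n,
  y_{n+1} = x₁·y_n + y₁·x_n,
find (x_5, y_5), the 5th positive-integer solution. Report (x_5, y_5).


Step 1: Find the fundamental solution (x₁, y₁) of x² - 104y² = 1.
  Expand √104 as a continued fraction. a₀ = ⌊√104⌋ = 10; iterate m_{k+1} = d_k·a_k − m_k, d_{k+1} = (104 − m_{k+1}²)/d_k, a_{k+1} = ⌊(a₀ + m_{k+1})/d_{k+1}⌋ (starting m₀ = 0, d₀ = 1), with convergents p_k = a_k·p_{k-1} + p_{k-2}, q_k = a_k·q_{k-1} + q_{k-2} (p₋₁ = 1, q₋₁ = 0):
  k = 0: a₀ = 10; p₀/q₀ = 10/1; p₀² − 104·q₀² = 100 − 104 = -4.
  k = 1: m = 10, d = 4, a = ⌊(10 + 10)/4⌋ = 5; p/q = (5·10 + 1)/(5·1 + 0) = 51/5; p² − 104·q² = 2601 − 2600 = 1.
  The first convergent with p² − 104·q² = 1 gives the fundamental solution (x₁, y₁) = (51, 5).
Step 2: Apply the recurrence (x_{n+1}, y_{n+1}) = (x₁x_n + 104y₁y_n, x₁y_n + y₁x_n) repeatedly.
  From (x_1, y_1) = (51, 5): x_2 = 51·51 + 104·5·5 = 5201; y_2 = 51·5 + 5·51 = 510.
  From (x_2, y_2) = (5201, 510): x_3 = 51·5201 + 104·5·510 = 530451; y_3 = 51·510 + 5·5201 = 52015.
  From (x_3, y_3) = (530451, 52015): x_4 = 51·530451 + 104·5·52015 = 54100801; y_4 = 51·52015 + 5·530451 = 5305020.
  From (x_4, y_4) = (54100801, 5305020): x_5 = 51·54100801 + 104·5·5305020 = 5517751251; y_5 = 51·5305020 + 5·54100801 = 541060025.
Step 3: Verify x_5² - 104·y_5² = 30445578867912065001 - 30445578867912065000 = 1 (should be 1). ✓

(x_1, y_1) = (51, 5); (x_5, y_5) = (5517751251, 541060025).


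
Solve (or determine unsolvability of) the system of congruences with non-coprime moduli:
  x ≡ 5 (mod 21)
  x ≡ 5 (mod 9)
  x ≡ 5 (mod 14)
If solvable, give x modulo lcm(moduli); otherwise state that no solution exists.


Moduli 21, 9, 14 are not pairwise coprime, so CRT works modulo lcm(m_i) when all pairwise compatibility conditions hold.
Pairwise compatibility: gcd(m_i, m_j) must divide a_i - a_j for every pair.
Merge one congruence at a time:
  Start: x ≡ 5 (mod 21).
  Combine with x ≡ 5 (mod 9): gcd(21, 9) = 3; 5 - 5 = 0, which IS divisible by 3, so compatible.
    Write x = 5 + 21·t and substitute into x ≡ 5 (mod 9): 21·t ≡ 5 − 5 = 0 (mod 9).
    Divide the congruence (and modulus) by g = 3: 7·t ≡ 0 (mod 3).
    Reduce coefficients mod 3: 1·t ≡ 0 (mod 3).
    So t ≡ 0 (mod 3).
    Then x = 5 + 21·0 = 5, valid modulo lcm(21, 9) = 63: x ≡ 5 (mod 63).
  Combine with x ≡ 5 (mod 14): gcd(63, 14) = 7; 5 - 5 = 0, which IS divisible by 7, so compatible.
    Write x = 5 + 63·t and substitute into x ≡ 5 (mod 14): 63·t ≡ 5 − 5 = 0 (mod 14).
    Divide the congruence (and modulus) by g = 7: 9·t ≡ 0 (mod 2).
    Reduce coefficients mod 2: 1·t ≡ 0 (mod 2).
    So t ≡ 0 (mod 2).
    Then x = 5 + 63·0 = 5, valid modulo lcm(63, 14) = 126: x ≡ 5 (mod 126).
Verify: 5 mod 21 = 5, 5 mod 9 = 5, 5 mod 14 = 5.

x ≡ 5 (mod 126).


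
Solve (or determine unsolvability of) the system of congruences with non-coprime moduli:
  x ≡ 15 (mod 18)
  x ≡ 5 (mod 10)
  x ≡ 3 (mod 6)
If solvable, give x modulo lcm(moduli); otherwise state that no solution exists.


Moduli 18, 10, 6 are not pairwise coprime, so CRT works modulo lcm(m_i) when all pairwise compatibility conditions hold.
Pairwise compatibility: gcd(m_i, m_j) must divide a_i - a_j for every pair.
Merge one congruence at a time:
  Start: x ≡ 15 (mod 18).
  Combine with x ≡ 5 (mod 10): gcd(18, 10) = 2; 5 - 15 = -10, which IS divisible by 2, so compatible.
    Write x = 15 + 18·t and substitute into x ≡ 5 (mod 10): 18·t ≡ 5 − 15 = -10 (mod 10).
    Divide the congruence (and modulus) by g = 2: 9·t ≡ -5 (mod 5).
    Reduce coefficients mod 5: 4·t ≡ 0 (mod 5).
    The inverse of 4 mod 5 is 4 (since 4·4 = 16 = 3·5 + 1), so t ≡ 4·0 = 0 ≡ 0 (mod 5).
    Then x = 15 + 18·0 = 15, valid modulo lcm(18, 10) = 90: x ≡ 15 (mod 90).
  Combine with x ≡ 3 (mod 6): gcd(90, 6) = 6; 3 - 15 = -12, which IS divisible by 6, so compatible.
    Write x = 15 + 90·t and substitute into x ≡ 3 (mod 6): 90·t ≡ 3 − 15 = -12 (mod 6).
    Divide the congruence (and modulus) by g = 6: 15·t ≡ -2 (mod 1).
    Modulo 1 every t works; take t = 0.
    Then x = 15 + 90·0 = 15, valid modulo lcm(90, 6) = 90: x ≡ 15 (mod 90).
Verify: 15 mod 18 = 15, 15 mod 10 = 5, 15 mod 6 = 3.

x ≡ 15 (mod 90).


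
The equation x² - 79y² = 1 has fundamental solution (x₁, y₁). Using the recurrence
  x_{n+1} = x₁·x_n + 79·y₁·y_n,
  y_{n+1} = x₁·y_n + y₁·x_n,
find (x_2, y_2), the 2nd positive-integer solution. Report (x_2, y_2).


Step 1: Find the fundamental solution (x₁, y₁) of x² - 79y² = 1.
  Expand √79 as a continued fraction. a₀ = ⌊√79⌋ = 8; iterate m_{k+1} = d_k·a_k − m_k, d_{k+1} = (79 − m_{k+1}²)/d_k, a_{k+1} = ⌊(a₀ + m_{k+1})/d_{k+1}⌋ (starting m₀ = 0, d₀ = 1), with convergents p_k = a_k·p_{k-1} + p_{k-2}, q_k = a_k·q_{k-1} + q_{k-2} (p₋₁ = 1, q₋₁ = 0):
  k = 0: a₀ = 8; p₀/q₀ = 8/1; p₀² − 79·q₀² = 64 − 79 = -15.
  k = 1: m = 8, d = 15, a = ⌊(8 + 8)/15⌋ = 1; p/q = (1·8 + 1)/(1·1 + 0) = 9/1; p² − 79·q² = 81 − 79 = 2.
  k = 2: m = 7, d = 2, a = ⌊(8 + 7)/2⌋ = 7; p/q = (7·9 + 8)/(7·1 + 1) = 71/8; p² − 79·q² = 5041 − 5056 = -15.
  k = 3: m = 7, d = 15, a = ⌊(8 + 7)/15⌋ = 1; p/q = (1·71 + 9)/(1·8 + 1) = 80/9; p² − 79·q² = 6400 − 6399 = 1.
  The first convergent with p² − 79·q² = 1 gives the fundamental solution (x₁, y₁) = (80, 9).
Step 2: Apply the recurrence (x_{n+1}, y_{n+1}) = (x₁x_n + 79y₁y_n, x₁y_n + y₁x_n) repeatedly.
  From (x_1, y_1) = (80, 9): x_2 = 80·80 + 79·9·9 = 12799; y_2 = 80·9 + 9·80 = 1440.
Step 3: Verify x_2² - 79·y_2² = 163814401 - 163814400 = 1 (should be 1). ✓

(x_1, y_1) = (80, 9); (x_2, y_2) = (12799, 1440).


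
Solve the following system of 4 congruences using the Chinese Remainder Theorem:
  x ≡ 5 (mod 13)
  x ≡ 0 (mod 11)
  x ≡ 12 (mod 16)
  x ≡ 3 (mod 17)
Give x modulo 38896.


Product of moduli M = 13 · 11 · 16 · 17 = 38896.
Merge one congruence at a time:
  Start: x ≡ 5 (mod 13).
  Combine with x ≡ 0 (mod 11); new modulus lcm = 143.
    Write x = 5 + 13·t and substitute into x ≡ 0 (mod 11): 13·t ≡ 0 − 5 = -5 (mod 11).
    Reduce coefficients mod 11: 2·t ≡ 6 (mod 11).
    The inverse of 2 mod 11 is 6 (since 2·6 = 12 = 1·11 + 1), so t ≡ 6·6 = 36 ≡ 3 (mod 11).
    Then x = 5 + 13·3 = 44, valid modulo lcm(13, 11) = 143: x ≡ 44 (mod 143).
  Combine with x ≡ 12 (mod 16); new modulus lcm = 2288.
    Write x = 44 + 143·t and substitute into x ≡ 12 (mod 16): 143·t ≡ 12 − 44 = -32 (mod 16).
    Reduce coefficients mod 16: 15·t ≡ 0 (mod 16).
    The inverse of 15 mod 16 is 15 (since 15·15 = 225 = 14·16 + 1), so t ≡ 15·0 = 0 ≡ 0 (mod 16).
    Then x = 44 + 143·0 = 44, valid modulo lcm(143, 16) = 2288: x ≡ 44 (mod 2288).
  Combine with x ≡ 3 (mod 17); new modulus lcm = 38896.
    Write x = 44 + 2288·t and substitute into x ≡ 3 (mod 17): 2288·t ≡ 3 − 44 = -41 (mod 17).
    Reduce coefficients mod 17: 10·t ≡ 10 (mod 17).
    The inverse of 10 mod 17 is 12 (since 10·12 = 120 = 7·17 + 1), so t ≡ 12·10 = 120 ≡ 1 (mod 17).
    Then x = 44 + 2288·1 = 2332, valid modulo lcm(2288, 17) = 38896: x ≡ 2332 (mod 38896).
Verify against each original: 2332 mod 13 = 5, 2332 mod 11 = 0, 2332 mod 16 = 12, 2332 mod 17 = 3.

x ≡ 2332 (mod 38896).


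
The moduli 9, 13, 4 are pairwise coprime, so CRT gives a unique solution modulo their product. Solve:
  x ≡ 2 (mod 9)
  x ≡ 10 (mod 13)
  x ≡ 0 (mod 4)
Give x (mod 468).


Moduli 9, 13, 4 are pairwise coprime; by CRT there is a unique solution modulo M = 9 · 13 · 4 = 468.
Solve pairwise, accumulating the modulus:
  Start with x ≡ 2 (mod 9).
  Combine with x ≡ 10 (mod 13): since gcd(9, 13) = 1, we get a unique residue mod 117.
    Write x = 2 + 9·t and substitute into x ≡ 10 (mod 13): 9·t ≡ 10 − 2 = 8 (mod 13).
    The inverse of 9 mod 13 is 3 (since 9·3 = 27 = 2·13 + 1), so t ≡ 3·8 = 24 ≡ 11 (mod 13).
    Then x = 2 + 9·11 = 101, valid modulo lcm(9, 13) = 117: x ≡ 101 (mod 117).
  Combine with x ≡ 0 (mod 4): since gcd(117, 4) = 1, we get a unique residue mod 468.
    Write x = 101 + 117·t and substitute into x ≡ 0 (mod 4): 117·t ≡ 0 − 101 = -101 (mod 4).
    Reduce coefficients mod 4: 1·t ≡ 3 (mod 4).
    So t ≡ 3 (mod 4).
    Then x = 101 + 117·3 = 452, valid modulo lcm(117, 4) = 468: x ≡ 452 (mod 468).
Verify: 452 mod 9 = 2 ✓, 452 mod 13 = 10 ✓, 452 mod 4 = 0 ✓.

x ≡ 452 (mod 468).


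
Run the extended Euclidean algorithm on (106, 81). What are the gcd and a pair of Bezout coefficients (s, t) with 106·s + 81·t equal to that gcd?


Euclidean algorithm on (106, 81) — divide until remainder is 0:
  106 = 1 · 81 + 25
  81 = 3 · 25 + 6
  25 = 4 · 6 + 1
  6 = 6 · 1 + 0
gcd(106, 81) = 1.
Track Bezout coefficients alongside the remainders: start with r₀ = 106 = a·1 + b·0 (s = 1, t = 0) and r₁ = 81 = a·0 + b·1 (s = 0, t = 1); each new remainder r_{k+1} = r_{k-1} − q_k·r_k inherits s_{k+1} = s_{k-1} − q_k·s_k, t_{k+1} = t_{k-1} − q_k·t_k, so r_k = a·s_k + b·t_k at every step:
  q = 1: r = 25, s = 1 − 1·0 = 1, t = 0 − 1·1 = -1  (check: 106·1 + 81·(-1) = 25)
  q = 3: r = 6, s = 0 − 3·1 = -3, t = 1 − 3·(-1) = 4  (check: 106·(-3) + 81·4 = 6)
  q = 4: r = 1, s = 1 − 4·(-3) = 13, t = -1 − 4·4 = -17  (check: 106·13 + 81·(-17) = 1)
The row with r = 1 (the gcd) gives the Bezout coefficients s = 13, t = -17.
Result: 106 · (13) + 81 · (-17) = 1.

gcd(106, 81) = 1; s = 13, t = -17 (check: 106·13 + 81·(-17) = 1).


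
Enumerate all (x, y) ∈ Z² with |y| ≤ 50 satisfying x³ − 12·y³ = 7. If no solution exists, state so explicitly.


The equation is x³ - 12y³ = 7. For fixed y, x³ = 12·y³ + 7, so a solution requires the RHS to be a perfect cube.
Strategy: iterate y from -50 to 50, compute RHS = 12·y³ + 7, and check whether it is a (positive or negative) perfect cube.
Check small values of y:
  y = 0: RHS = 7 is not a perfect cube.
  y = 1: RHS = 19 is not a perfect cube.
  y = -1: RHS = -5 is not a perfect cube.
  y = 2: RHS = 103 is not a perfect cube.
  y = -2: RHS = -89 is not a perfect cube.
  y = 3: RHS = 331 is not a perfect cube.
  y = -3: RHS = -317 is not a perfect cube.
Continuing the search up to |y| = 50 finds no solutions either.
No (x, y) in the scanned range satisfies the equation.

No integer solutions with |y| ≤ 50.


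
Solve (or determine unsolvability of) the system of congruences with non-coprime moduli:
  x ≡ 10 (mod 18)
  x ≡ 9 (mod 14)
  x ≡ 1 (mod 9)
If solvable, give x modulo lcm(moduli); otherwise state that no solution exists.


Moduli 18, 14, 9 are not pairwise coprime, so CRT works modulo lcm(m_i) when all pairwise compatibility conditions hold.
Pairwise compatibility: gcd(m_i, m_j) must divide a_i - a_j for every pair.
Merge one congruence at a time:
  Start: x ≡ 10 (mod 18).
  Combine with x ≡ 9 (mod 14): gcd(18, 14) = 2, and 9 - 10 = -1 is NOT divisible by 2.
    ⇒ system is inconsistent (no integer solution).

No solution (the system is inconsistent).


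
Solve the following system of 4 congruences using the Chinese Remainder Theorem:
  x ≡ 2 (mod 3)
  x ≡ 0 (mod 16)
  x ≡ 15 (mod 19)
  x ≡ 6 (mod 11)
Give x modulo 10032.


Product of moduli M = 3 · 16 · 19 · 11 = 10032.
Merge one congruence at a time:
  Start: x ≡ 2 (mod 3).
  Combine with x ≡ 0 (mod 16); new modulus lcm = 48.
    Write x = 2 + 3·t and substitute into x ≡ 0 (mod 16): 3·t ≡ 0 − 2 = -2 (mod 16).
    Reduce coefficients mod 16: 3·t ≡ 14 (mod 16).
    The inverse of 3 mod 16 is 11 (since 3·11 = 33 = 2·16 + 1), so t ≡ 11·14 = 154 ≡ 10 (mod 16).
    Then x = 2 + 3·10 = 32, valid modulo lcm(3, 16) = 48: x ≡ 32 (mod 48).
  Combine with x ≡ 15 (mod 19); new modulus lcm = 912.
    Write x = 32 + 48·t and substitute into x ≡ 15 (mod 19): 48·t ≡ 15 − 32 = -17 (mod 19).
    Reduce coefficients mod 19: 10·t ≡ 2 (mod 19).
    The inverse of 10 mod 19 is 2 (since 10·2 = 20 = 1·19 + 1), so t ≡ 2·2 = 4 ≡ 4 (mod 19).
    Then x = 32 + 48·4 = 224, valid modulo lcm(48, 19) = 912: x ≡ 224 (mod 912).
  Combine with x ≡ 6 (mod 11); new modulus lcm = 10032.
    Write x = 224 + 912·t and substitute into x ≡ 6 (mod 11): 912·t ≡ 6 − 224 = -218 (mod 11).
    Reduce coefficients mod 11: 10·t ≡ 2 (mod 11).
    The inverse of 10 mod 11 is 10 (since 10·10 = 100 = 9·11 + 1), so t ≡ 10·2 = 20 ≡ 9 (mod 11).
    Then x = 224 + 912·9 = 8432, valid modulo lcm(912, 11) = 10032: x ≡ 8432 (mod 10032).
Verify against each original: 8432 mod 3 = 2, 8432 mod 16 = 0, 8432 mod 19 = 15, 8432 mod 11 = 6.

x ≡ 8432 (mod 10032).


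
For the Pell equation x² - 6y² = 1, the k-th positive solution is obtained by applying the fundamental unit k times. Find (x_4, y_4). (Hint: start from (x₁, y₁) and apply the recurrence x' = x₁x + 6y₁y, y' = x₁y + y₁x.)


Step 1: Find the fundamental solution (x₁, y₁) of x² - 6y² = 1.
  Expand √6 as a continued fraction. a₀ = ⌊√6⌋ = 2; iterate m_{k+1} = d_k·a_k − m_k, d_{k+1} = (6 − m_{k+1}²)/d_k, a_{k+1} = ⌊(a₀ + m_{k+1})/d_{k+1}⌋ (starting m₀ = 0, d₀ = 1), with convergents p_k = a_k·p_{k-1} + p_{k-2}, q_k = a_k·q_{k-1} + q_{k-2} (p₋₁ = 1, q₋₁ = 0):
  k = 0: a₀ = 2; p₀/q₀ = 2/1; p₀² − 6·q₀² = 4 − 6 = -2.
  k = 1: m = 2, d = 2, a = ⌊(2 + 2)/2⌋ = 2; p/q = (2·2 + 1)/(2·1 + 0) = 5/2; p² − 6·q² = 25 − 24 = 1.
  The first convergent with p² − 6·q² = 1 gives the fundamental solution (x₁, y₁) = (5, 2).
Step 2: Apply the recurrence (x_{n+1}, y_{n+1}) = (x₁x_n + 6y₁y_n, x₁y_n + y₁x_n) repeatedly.
  From (x_1, y_1) = (5, 2): x_2 = 5·5 + 6·2·2 = 49; y_2 = 5·2 + 2·5 = 20.
  From (x_2, y_2) = (49, 20): x_3 = 5·49 + 6·2·20 = 485; y_3 = 5·20 + 2·49 = 198.
  From (x_3, y_3) = (485, 198): x_4 = 5·485 + 6·2·198 = 4801; y_4 = 5·198 + 2·485 = 1960.
Step 3: Verify x_4² - 6·y_4² = 23049601 - 23049600 = 1 (should be 1). ✓

(x_1, y_1) = (5, 2); (x_4, y_4) = (4801, 1960).


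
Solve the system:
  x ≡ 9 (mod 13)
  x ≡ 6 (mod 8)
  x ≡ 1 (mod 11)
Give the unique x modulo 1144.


Moduli 13, 8, 11 are pairwise coprime; by CRT there is a unique solution modulo M = 13 · 8 · 11 = 1144.
Solve pairwise, accumulating the modulus:
  Start with x ≡ 9 (mod 13).
  Combine with x ≡ 6 (mod 8): since gcd(13, 8) = 1, we get a unique residue mod 104.
    Write x = 9 + 13·t and substitute into x ≡ 6 (mod 8): 13·t ≡ 6 − 9 = -3 (mod 8).
    Reduce coefficients mod 8: 5·t ≡ 5 (mod 8).
    The inverse of 5 mod 8 is 5 (since 5·5 = 25 = 3·8 + 1), so t ≡ 5·5 = 25 ≡ 1 (mod 8).
    Then x = 9 + 13·1 = 22, valid modulo lcm(13, 8) = 104: x ≡ 22 (mod 104).
  Combine with x ≡ 1 (mod 11): since gcd(104, 11) = 1, we get a unique residue mod 1144.
    Write x = 22 + 104·t and substitute into x ≡ 1 (mod 11): 104·t ≡ 1 − 22 = -21 (mod 11).
    Reduce coefficients mod 11: 5·t ≡ 1 (mod 11).
    The inverse of 5 mod 11 is 9 (since 5·9 = 45 = 4·11 + 1), so t ≡ 9·1 = 9 ≡ 9 (mod 11).
    Then x = 22 + 104·9 = 958, valid modulo lcm(104, 11) = 1144: x ≡ 958 (mod 1144).
Verify: 958 mod 13 = 9 ✓, 958 mod 8 = 6 ✓, 958 mod 11 = 1 ✓.

x ≡ 958 (mod 1144).
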